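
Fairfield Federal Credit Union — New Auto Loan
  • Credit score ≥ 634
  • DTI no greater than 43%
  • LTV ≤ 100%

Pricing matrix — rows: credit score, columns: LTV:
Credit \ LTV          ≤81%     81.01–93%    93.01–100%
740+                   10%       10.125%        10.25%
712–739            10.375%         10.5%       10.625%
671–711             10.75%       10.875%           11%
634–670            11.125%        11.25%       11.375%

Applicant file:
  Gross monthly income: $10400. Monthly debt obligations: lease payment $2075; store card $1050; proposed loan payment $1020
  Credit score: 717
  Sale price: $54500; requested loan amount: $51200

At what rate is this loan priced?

10.625%

Credit score 717 ≥ 634; Total monthly debts = (2,075 + 1,050 + 1,020) = 4,145. DTI = 4,145/10,400 = 39.9% ≤ 43%
LTV = 51,200/54,500 = 93.9% ≤ 100%
Score 717 is in the 712–739 band; LTV 93.9% is in the 93.01–100% band → 10.625%.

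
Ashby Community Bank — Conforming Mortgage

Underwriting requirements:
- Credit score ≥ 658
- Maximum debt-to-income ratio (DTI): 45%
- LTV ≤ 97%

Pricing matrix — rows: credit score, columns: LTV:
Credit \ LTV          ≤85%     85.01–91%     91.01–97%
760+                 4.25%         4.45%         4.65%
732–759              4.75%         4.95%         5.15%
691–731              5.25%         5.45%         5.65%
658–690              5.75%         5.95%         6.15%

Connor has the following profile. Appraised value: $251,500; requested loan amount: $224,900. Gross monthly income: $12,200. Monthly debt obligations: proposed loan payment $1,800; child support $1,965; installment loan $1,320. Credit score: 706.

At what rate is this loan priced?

Credit score 706 ≥ 658; Total monthly debts = (1,800 + 1,965 + 1,320) = 5,085. DTI = 5,085/12,200 = 41.7% ≤ 45%
Loan-to-value = 224,900/251,500 = 89.4% — pass (97% max)
Credit 706 → row 691–731; LTV 89.4% → column 85.01–91%. Grid cell → 5.45%.

5.45%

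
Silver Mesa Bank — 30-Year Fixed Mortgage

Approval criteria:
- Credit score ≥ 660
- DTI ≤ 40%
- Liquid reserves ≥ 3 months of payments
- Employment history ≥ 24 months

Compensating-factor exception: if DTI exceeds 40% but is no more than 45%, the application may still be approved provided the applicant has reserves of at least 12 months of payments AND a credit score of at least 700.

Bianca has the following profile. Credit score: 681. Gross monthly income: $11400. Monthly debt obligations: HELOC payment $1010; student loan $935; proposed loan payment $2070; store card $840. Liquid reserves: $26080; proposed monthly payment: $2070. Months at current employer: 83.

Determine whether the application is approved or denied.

Credit score 681 ≥ 660 (meets base)
Total debts = (1,010 + 935 + 2,070 + 840) = 4,855. DTI: 4,855 ÷ 11,400 = 42.6%, over the 40% base limit.
Reserves = 26,080/2,070 = 12.6 months ≥ 3
Employment 83 ≥ 24 months
42.6% falls in the override range (40%–45%), so the compensating-factor test applies.
Reserves 12.6 ≥ 12 months; credit score 681 < 700.
Compensating-factor requirement not fully met.

Denied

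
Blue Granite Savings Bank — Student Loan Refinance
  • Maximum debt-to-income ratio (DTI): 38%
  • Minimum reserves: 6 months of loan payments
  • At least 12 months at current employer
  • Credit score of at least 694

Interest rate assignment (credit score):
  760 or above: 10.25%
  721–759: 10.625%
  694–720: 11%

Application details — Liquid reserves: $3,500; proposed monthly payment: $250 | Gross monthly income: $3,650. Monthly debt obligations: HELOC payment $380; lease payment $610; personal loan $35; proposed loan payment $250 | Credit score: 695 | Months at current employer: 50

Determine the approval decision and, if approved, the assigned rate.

Approved at 11%

Credit score 695 ≥ 694 (meets minimum)
Employment 50 ≥ 12 months
Total monthly debts = (380 + 610 + 35 + 250) = 1,275. Debt-to-income = 1,275/3,650 = 34.9% — meets 38% limit
Reserves = 3,500/250 = 14.0 months ≥ 6
All requirements met. Score 695 falls in the 694–720 tier → 11%.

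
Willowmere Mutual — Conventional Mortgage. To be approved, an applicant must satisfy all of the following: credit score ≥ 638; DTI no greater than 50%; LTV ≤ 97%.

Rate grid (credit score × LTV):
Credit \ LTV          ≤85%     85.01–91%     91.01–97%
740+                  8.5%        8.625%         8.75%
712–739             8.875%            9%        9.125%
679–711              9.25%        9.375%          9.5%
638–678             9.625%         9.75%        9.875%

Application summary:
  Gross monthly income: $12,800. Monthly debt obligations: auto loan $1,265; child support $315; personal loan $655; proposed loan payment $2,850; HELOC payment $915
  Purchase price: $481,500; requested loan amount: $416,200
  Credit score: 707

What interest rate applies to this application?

9.375%

Credit score 707 ≥ 638; Total monthly debts = (1,265 + 315 + 655 + 2,850 + 915) = 6,000. DTI = 6,000/12,800 = 46.9% ≤ 50%
LTV: 416,200 ÷ 481,500 = 86.4%, within 97% cap
Score 707 is in the 679–711 band; LTV 86.4% is in the 85.01–91% band → 9.375%.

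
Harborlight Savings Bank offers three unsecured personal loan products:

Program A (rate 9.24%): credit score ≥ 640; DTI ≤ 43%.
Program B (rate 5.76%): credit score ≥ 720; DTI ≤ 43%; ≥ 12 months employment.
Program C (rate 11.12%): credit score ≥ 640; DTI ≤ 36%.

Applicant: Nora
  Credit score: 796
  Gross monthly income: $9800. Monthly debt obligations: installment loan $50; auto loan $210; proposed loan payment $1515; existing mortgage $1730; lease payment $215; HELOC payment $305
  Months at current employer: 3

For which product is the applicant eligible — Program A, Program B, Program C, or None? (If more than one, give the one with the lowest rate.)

Program A

Total debts = (50 + 210 + 1,515 + 1,730 + 215 + 305) = 4,025; DTI = 4,025/9,800 = 41.1%.
Program A: score 796 ≥ 640; DTI 41.1% ≤ 43% → qualifies.
Program B: score 796 ≥ 720; DTI 41.1% ≤ 43%; employment 3 < 12 mo → does not qualify.
Program C: score 796 ≥ 640; DTI 41.1% > 36% → does not qualify.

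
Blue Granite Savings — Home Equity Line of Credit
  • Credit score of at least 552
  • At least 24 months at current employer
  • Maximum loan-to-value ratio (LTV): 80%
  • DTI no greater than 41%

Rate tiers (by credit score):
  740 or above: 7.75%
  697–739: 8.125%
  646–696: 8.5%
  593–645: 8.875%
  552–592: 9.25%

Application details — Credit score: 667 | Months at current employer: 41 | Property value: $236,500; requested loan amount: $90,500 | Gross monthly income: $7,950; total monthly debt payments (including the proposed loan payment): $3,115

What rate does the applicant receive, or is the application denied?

Credit score 667 ≥ 552 (meets minimum)
Employment 41 ≥ 24 months
Loan-to-value = 90,500/236,500 = 38.3% — pass (80% max)
DTI = 3,115/7,950 = 39.2% ≤ 41%
All requirements met. Score 667 falls in the 646–696 tier → 8.5%.

Approved at 8.5%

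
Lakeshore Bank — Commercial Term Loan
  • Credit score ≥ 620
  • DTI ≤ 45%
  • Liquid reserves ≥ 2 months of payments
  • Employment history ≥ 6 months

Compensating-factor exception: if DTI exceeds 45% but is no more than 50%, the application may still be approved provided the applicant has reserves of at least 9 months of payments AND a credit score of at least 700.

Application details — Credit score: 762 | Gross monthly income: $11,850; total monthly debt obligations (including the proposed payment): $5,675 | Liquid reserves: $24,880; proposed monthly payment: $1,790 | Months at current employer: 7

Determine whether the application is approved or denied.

Credit score 762 ≥ 620 (meets base)
DTI: 5,675 ÷ 11,850 = 47.9%, over the 45% base limit.
Reserves: 24,880 ÷ 1,790 = 13.9 months (meets 2-month minimum)
Employment 7 ≥ 6 months
47.9% falls in the override range (45%–50%), so the compensating-factor test applies.
Reserves 13.9 ≥ 9 months; credit score 762 ≥ 700.
Both compensating conditions met → exception applies.

Approved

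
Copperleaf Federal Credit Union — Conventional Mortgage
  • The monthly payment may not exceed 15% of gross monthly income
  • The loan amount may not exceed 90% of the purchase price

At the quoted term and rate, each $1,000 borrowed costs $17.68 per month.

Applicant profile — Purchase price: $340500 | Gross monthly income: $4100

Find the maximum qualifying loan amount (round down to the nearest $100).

Payment cap: 15% × $4,100 = $615/month.
At $17.68 per $1,000, that supports 615/17.68 × 1,000 ≈ $34,785 → $34,700.
LTV cap: 90% × $340,500 = $306,450 → $306,400.
Binding constraint: payment-to-income.

$34,700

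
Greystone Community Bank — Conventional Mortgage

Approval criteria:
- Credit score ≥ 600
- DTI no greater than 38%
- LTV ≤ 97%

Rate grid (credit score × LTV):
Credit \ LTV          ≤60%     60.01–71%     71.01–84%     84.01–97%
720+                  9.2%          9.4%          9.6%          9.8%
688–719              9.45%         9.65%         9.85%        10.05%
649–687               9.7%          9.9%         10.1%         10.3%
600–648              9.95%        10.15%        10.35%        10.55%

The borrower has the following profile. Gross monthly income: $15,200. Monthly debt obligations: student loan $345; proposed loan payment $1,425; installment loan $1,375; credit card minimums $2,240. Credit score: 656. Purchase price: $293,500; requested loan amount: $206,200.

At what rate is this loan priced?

Credit score 656 ≥ 600; Total monthly debts = (345 + 1,425 + 1,375 + 2,240) = 5,385. DTI = 5,385/15,200 = 35.4% ≤ 38%
Loan-to-value = 206,200/293,500 = 70.3% — pass (97% max)
Credit 656 → row 649–687; LTV 70.3% → column 60.01–71%. Grid cell → 9.9%.

9.9%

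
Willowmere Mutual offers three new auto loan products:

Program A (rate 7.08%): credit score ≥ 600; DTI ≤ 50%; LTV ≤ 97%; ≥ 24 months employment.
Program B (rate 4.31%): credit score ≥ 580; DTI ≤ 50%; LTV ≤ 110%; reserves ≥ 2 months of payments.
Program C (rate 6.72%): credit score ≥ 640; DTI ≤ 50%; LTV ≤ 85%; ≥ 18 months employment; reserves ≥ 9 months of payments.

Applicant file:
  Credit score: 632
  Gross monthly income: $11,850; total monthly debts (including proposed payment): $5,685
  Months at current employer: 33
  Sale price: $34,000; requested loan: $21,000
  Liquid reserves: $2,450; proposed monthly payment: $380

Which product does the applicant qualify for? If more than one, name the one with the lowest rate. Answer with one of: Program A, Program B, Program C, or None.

DTI = 5,685/11,850 = 48%.
LTV = 21,000/34,000 = 61.8%.
Reserves = 2,450/380 = 6.4 months.
Program A: score 632 ≥ 600; DTI 48% ≤ 50%; LTV 61.8% ≤ 97%; employment 33 ≥ 24 mo → qualifies.
Program B: score 632 ≥ 580; DTI 48% ≤ 50%; LTV 61.8% ≤ 110%; reserves 6.4 ≥ 2 mo → qualifies.
Program C: score 632 < 640; DTI 48% ≤ 50%; LTV 61.8% ≤ 85%; employment 33 ≥ 18 mo; reserves 6.4 < 9 mo → does not qualify.
Qualifying: Program A, Program B. Lowest rate is 4.31% → Program B.

Program B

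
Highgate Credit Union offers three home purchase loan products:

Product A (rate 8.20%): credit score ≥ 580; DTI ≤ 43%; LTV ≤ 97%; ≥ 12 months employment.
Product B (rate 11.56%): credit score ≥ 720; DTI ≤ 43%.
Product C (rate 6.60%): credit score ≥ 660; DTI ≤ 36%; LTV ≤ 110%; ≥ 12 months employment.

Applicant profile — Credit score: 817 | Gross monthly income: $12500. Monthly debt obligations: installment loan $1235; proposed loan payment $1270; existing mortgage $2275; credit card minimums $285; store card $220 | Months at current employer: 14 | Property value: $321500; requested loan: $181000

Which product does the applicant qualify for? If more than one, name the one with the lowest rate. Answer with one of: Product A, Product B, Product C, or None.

Product A

Total debts = (1,235 + 1,270 + 2,275 + 285 + 220) = 5,285; DTI = 5,285/12,500 = 42.3%.
LTV = 181,000/321,500 = 56.3%.
Product A: score 817 ≥ 580; DTI 42.3% ≤ 43%; LTV 56.3% ≤ 97%; employment 14 ≥ 12 mo → qualifies.
Product B: score 817 ≥ 720; DTI 42.3% ≤ 43% → qualifies.
Product C: score 817 ≥ 660; DTI 42.3% > 36%; LTV 56.3% ≤ 110%; employment 14 ≥ 12 mo → does not qualify.
Qualifying: Product A, Product B. Lowest rate is 8.20% → Product A.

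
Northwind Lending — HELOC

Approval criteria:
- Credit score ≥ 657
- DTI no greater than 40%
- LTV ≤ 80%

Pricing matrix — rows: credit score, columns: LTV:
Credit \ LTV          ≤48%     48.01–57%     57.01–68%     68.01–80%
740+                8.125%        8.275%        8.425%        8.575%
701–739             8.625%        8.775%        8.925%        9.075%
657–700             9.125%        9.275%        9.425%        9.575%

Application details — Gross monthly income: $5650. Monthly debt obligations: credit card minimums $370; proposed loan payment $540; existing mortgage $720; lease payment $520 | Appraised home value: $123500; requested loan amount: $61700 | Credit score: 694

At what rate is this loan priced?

Credit score 694 ≥ 657; Total monthly debts = (370 + 540 + 720 + 520) = 2,150. Debt-to-income = 2,150/5,650 = 38.1% — meets 40% limit
LTV = 61,700/123,500 = 50% ≤ 80%
Row: 694 falls in 657–700. Column: 50% falls in 48.01–57%. Rate = 9.275%.

9.275%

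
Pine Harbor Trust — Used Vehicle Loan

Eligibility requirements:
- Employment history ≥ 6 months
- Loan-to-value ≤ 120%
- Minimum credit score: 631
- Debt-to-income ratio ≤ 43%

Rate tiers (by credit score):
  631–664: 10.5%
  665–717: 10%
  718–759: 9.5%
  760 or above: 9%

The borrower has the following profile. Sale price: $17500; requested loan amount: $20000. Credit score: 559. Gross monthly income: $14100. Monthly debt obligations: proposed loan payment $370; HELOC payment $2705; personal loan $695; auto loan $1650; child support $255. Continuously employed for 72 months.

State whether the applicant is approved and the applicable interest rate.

Denied

Credit score 559 < 631 (below minimum)
Total monthly debts = (370 + 2,705 + 695 + 1,650 + 255) = 5,675. Debt-to-income = 5,675/14,100 = 40.2% — meets 43% limit
LTV = 20,000/17,500 = 114.3% ≤ 120%
Employment 72 ≥ 6 months
Not all requirements met → denied.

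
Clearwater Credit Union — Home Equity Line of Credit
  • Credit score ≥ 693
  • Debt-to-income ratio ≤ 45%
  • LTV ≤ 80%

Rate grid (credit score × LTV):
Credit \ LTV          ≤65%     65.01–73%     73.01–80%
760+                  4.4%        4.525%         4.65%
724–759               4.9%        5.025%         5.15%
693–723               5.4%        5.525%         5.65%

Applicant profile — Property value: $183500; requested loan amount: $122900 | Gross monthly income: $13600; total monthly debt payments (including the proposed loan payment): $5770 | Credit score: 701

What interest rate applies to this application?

5.525%

Credit score 701 ≥ 693; Debt-to-income = 5,770/13,600 = 42.4% — meets 45% limit
LTV = 122,900/183,500 = 67% ≤ 80%
Row: 701 falls in 693–723. Column: 67% falls in 65.01–73%. Rate = 5.525%.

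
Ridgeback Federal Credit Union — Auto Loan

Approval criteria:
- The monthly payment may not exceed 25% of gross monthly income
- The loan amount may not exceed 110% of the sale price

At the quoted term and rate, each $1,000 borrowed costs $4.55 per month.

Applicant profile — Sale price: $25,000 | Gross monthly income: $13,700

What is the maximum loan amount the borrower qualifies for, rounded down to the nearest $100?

$27,500

Payment cap: 25% × $13,700 = $3,425/month.
At $4.55 per $1,000, that supports 3,425/4.55 × 1,000 ≈ $752,747 → $752,700.
LTV cap: 110% × $25,000 = $27,500 → $27,500.
Binding constraint: loan-to-value.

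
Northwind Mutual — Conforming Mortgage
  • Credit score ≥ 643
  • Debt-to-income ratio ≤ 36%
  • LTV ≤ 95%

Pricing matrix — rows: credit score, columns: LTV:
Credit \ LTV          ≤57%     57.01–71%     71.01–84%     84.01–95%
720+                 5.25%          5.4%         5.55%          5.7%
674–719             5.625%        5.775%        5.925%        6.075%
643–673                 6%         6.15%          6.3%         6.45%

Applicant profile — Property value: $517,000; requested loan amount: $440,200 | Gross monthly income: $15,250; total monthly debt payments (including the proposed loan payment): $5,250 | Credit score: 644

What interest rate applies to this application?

6.45%

Credit score 644 ≥ 643; Debt-to-income = 5,250/15,250 = 34.4% — meets 36% limit
Loan-to-value = 440,200/517,000 = 85.1% — pass (95% max)
Credit 644 → row 643–673; LTV 85.1% → column 84.01–95%. Grid cell → 6.45%.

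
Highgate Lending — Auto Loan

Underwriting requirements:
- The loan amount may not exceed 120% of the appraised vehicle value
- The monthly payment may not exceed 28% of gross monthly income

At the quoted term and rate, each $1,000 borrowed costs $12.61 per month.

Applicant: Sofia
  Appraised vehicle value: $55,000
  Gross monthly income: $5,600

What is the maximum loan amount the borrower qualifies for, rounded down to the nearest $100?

$66,000

Payment cap: 28% × $5,600 = $1,568/month.
At $12.61 per $1,000, that supports 1,568/12.61 × 1,000 ≈ $124,345 → $124,300.
LTV cap: 120% × $55,000 = $66,000 → $66,000.
Binding constraint: loan-to-value.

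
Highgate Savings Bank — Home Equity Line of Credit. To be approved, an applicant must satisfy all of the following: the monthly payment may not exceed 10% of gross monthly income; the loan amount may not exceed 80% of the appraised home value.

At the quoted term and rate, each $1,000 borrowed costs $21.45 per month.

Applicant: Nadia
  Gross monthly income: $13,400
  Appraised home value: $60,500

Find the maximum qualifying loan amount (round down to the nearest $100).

Payment cap: 10% × $13,400 = $1,340/month.
At $21.45 per $1,000, that supports 1,340/21.45 × 1,000 ≈ $62,470 → $62,400.
LTV cap: 80% × $60,500 = $48,400 → $48,400.
Binding constraint: loan-to-value.

$48,400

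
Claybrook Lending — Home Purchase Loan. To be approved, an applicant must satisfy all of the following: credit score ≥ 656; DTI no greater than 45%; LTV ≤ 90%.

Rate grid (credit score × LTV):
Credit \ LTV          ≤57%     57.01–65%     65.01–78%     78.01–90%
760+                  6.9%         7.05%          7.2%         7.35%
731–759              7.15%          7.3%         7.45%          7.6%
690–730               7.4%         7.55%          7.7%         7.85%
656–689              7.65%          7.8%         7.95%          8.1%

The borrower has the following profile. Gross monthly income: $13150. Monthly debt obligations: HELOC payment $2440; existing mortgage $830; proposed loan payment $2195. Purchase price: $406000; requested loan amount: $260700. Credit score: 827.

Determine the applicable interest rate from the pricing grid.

7.05%

Credit score 827 ≥ 656; Total monthly debts = (2,440 + 830 + 2,195) = 5,465. DTI: 5,465 ÷ 13,150 = 41.6%, within the 45% cap
LTV = 260,700/406,000 = 64.2% ≤ 90%
Score 827 is in the 760+ band; LTV 64.2% is in the 57.01–65% band → 7.05%.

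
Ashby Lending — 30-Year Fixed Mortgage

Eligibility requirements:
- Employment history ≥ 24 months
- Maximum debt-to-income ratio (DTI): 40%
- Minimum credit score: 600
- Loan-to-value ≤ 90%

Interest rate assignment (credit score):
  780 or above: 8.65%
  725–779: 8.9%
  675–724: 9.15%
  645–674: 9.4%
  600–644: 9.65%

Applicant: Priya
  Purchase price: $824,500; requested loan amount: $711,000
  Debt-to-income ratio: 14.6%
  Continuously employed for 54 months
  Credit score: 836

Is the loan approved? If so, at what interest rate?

Credit score 836 ≥ 600 (meets minimum)
DTI 14.6% is within the 40% limit
Employment 54 ≥ 24 months
Loan-to-value = 711,000/824,500 = 86.2% — pass (90% max)
All requirements met. Score 836 falls in the 780 or above tier → 8.65%.

Approved at 8.65%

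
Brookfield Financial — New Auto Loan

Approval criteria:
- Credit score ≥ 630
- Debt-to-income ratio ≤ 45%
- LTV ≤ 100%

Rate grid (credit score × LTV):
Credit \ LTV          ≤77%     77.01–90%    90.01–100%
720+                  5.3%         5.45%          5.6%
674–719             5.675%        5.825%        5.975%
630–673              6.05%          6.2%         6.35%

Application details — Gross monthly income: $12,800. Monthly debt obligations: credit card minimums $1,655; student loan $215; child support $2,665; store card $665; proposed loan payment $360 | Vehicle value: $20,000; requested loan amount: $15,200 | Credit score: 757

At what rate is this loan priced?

Credit score 757 ≥ 630; Total monthly debts = (1,655 + 215 + 2,665 + 665 + 360) = 5,560. DTI: 5,560 ÷ 12,800 = 43.4%, within the 45% cap
LTV = 15,200/20,000 = 76% ≤ 100%
Score 757 is in the 720+ band; LTV 76% is in the ≤77% band → 5.3%.

5.3%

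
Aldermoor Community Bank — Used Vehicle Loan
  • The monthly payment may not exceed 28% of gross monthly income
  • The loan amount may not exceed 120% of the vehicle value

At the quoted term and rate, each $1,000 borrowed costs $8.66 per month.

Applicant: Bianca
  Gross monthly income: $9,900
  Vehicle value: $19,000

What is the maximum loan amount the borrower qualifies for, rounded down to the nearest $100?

$22,800

Payment cap: 28% × $9,900 = $2,772/month.
At $8.66 per $1,000, that supports 2,772/8.66 × 1,000 ≈ $320,092 → $320,000.
LTV cap: 120% × $19,000 = $22,800 → $22,800.
Binding constraint: loan-to-value.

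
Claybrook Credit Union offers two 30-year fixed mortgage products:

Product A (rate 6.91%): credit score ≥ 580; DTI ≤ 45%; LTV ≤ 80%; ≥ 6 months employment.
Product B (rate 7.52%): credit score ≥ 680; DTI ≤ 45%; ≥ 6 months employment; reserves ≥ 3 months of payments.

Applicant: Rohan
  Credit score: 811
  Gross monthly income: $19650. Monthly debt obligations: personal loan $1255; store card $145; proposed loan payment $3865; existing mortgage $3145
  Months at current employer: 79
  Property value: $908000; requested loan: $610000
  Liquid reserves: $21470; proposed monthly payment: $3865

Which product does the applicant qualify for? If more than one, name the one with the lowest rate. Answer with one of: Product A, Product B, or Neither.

Total debts = (1,255 + 145 + 3,865 + 3,145) = 8,410; DTI = 8,410/19,650 = 42.8%.
LTV = 610,000/908,000 = 67.2%.
Reserves = 21,470/3,865 = 5.6 months.
Product A: score 811 ≥ 580; DTI 42.8% ≤ 45%; LTV 67.2% ≤ 80%; employment 79 ≥ 6 mo → qualifies.
Product B: score 811 ≥ 680; DTI 42.8% ≤ 45%; employment 79 ≥ 6 mo; reserves 5.6 ≥ 3 mo → qualifies.
Qualifying: Product A, Product B. Lowest rate is 6.91% → Product A.

Product A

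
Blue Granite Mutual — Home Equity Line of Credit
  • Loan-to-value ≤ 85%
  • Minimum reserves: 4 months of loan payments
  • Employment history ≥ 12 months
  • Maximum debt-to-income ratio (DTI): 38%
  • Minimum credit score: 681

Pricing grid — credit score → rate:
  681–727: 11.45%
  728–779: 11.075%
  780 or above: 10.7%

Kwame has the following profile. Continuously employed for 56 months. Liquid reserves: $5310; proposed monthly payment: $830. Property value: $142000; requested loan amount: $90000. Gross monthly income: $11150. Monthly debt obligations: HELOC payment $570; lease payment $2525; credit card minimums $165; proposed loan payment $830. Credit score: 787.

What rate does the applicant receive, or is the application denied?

Credit score 787 ≥ 681 (meets minimum)
Reserves = 5,310/830 = 6.4 months ≥ 4
LTV: 90,000 ÷ 142,000 = 63.4%, within 85% cap
Total monthly debts = (570 + 2,525 + 165 + 830) = 4,090. DTI: 4,090 ÷ 11,150 = 36.7%, within the 38% cap
Employment 56 ≥ 12 months
All requirements met. Score 787 falls in the 780 or above tier → 10.7%.

Approved at 10.7%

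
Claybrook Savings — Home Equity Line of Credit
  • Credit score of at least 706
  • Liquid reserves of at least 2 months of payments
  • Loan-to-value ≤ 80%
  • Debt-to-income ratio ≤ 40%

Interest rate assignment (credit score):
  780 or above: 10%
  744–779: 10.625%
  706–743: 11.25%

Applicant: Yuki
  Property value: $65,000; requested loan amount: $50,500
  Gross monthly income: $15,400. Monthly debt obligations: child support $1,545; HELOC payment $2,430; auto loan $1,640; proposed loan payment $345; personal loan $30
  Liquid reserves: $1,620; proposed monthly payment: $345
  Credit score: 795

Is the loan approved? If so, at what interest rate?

Credit score 795 ≥ 706 (meets minimum)
Reserves = 1,620/345 = 4.7 months ≥ 2
LTV = 50,500/65,000 = 77.7% ≤ 80%
Total monthly debts = (1,545 + 2,430 + 1,640 + 345 + 30) = 5,990. DTI: 5,990 ÷ 15,400 = 38.9%, within the 40% cap
All requirements met. Score 795 falls in the 780 or above tier → 10%.

Approved at 10%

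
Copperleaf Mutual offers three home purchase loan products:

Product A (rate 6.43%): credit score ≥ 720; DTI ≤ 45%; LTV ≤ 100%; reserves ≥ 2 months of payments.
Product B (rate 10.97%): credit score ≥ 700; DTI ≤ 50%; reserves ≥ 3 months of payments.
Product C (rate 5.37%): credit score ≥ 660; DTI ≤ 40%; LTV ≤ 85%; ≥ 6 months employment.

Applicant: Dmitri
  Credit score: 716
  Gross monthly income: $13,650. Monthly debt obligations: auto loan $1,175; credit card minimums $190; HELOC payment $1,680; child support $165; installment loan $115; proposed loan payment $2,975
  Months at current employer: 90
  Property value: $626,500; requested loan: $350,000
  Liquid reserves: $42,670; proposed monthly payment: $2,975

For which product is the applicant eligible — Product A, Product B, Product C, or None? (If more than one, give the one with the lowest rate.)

Product B

Total debts = (1,175 + 190 + 1,680 + 165 + 115 + 2,975) = 6,300; DTI = 6,300/13,650 = 46.2%.
LTV = 350,000/626,500 = 55.9%.
Reserves = 42,670/2,975 = 14.3 months.
Product A: score 716 < 720; DTI 46.2% > 45%; LTV 55.9% ≤ 100%; reserves 14.3 ≥ 2 mo → does not qualify.
Product B: score 716 ≥ 700; DTI 46.2% ≤ 50%; reserves 14.3 ≥ 3 mo → qualifies.
Product C: score 716 ≥ 660; DTI 46.2% > 40%; LTV 55.9% ≤ 85%; employment 90 ≥ 6 mo → does not qualify.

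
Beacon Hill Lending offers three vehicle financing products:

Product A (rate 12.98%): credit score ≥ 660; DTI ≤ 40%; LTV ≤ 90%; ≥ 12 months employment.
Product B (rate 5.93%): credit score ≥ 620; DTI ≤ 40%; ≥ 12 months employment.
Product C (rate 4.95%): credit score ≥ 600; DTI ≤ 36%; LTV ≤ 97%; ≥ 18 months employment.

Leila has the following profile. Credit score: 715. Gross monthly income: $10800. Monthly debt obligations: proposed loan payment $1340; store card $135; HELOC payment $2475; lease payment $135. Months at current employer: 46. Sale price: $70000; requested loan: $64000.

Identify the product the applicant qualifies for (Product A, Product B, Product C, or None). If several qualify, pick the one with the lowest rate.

Product B

Total debts = (1,340 + 135 + 2,475 + 135) = 4,085; DTI = 4,085/10,800 = 37.8%.
LTV = 64,000/70,000 = 91.4%.
Product A: score 715 ≥ 660; DTI 37.8% ≤ 40%; LTV 91.4% > 90%; employment 46 ≥ 12 mo → does not qualify.
Product B: score 715 ≥ 620; DTI 37.8% ≤ 40%; employment 46 ≥ 12 mo → qualifies.
Product C: score 715 ≥ 600; DTI 37.8% > 36%; LTV 91.4% ≤ 97%; employment 46 ≥ 18 mo → does not qualify.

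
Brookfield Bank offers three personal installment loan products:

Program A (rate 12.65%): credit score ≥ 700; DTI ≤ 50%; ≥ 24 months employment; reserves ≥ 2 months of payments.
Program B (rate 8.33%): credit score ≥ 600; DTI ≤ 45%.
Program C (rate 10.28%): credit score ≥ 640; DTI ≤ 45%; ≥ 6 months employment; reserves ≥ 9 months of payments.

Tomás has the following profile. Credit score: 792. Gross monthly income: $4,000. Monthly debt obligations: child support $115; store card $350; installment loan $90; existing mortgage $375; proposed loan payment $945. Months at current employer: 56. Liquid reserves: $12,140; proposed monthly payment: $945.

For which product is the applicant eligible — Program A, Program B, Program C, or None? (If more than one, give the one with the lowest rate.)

Program A

Total debts = (115 + 350 + 90 + 375 + 945) = 1,875; DTI = 1,875/4,000 = 46.9%.
Reserves = 12,140/945 = 12.8 months.
Program A: score 792 ≥ 700; DTI 46.9% ≤ 50%; employment 56 ≥ 24 mo; reserves 12.8 ≥ 2 mo → qualifies.
Program B: score 792 ≥ 600; DTI 46.9% > 45% → does not qualify.
Program C: score 792 ≥ 640; DTI 46.9% > 45%; employment 56 ≥ 6 mo; reserves 12.8 ≥ 9 mo → does not qualify.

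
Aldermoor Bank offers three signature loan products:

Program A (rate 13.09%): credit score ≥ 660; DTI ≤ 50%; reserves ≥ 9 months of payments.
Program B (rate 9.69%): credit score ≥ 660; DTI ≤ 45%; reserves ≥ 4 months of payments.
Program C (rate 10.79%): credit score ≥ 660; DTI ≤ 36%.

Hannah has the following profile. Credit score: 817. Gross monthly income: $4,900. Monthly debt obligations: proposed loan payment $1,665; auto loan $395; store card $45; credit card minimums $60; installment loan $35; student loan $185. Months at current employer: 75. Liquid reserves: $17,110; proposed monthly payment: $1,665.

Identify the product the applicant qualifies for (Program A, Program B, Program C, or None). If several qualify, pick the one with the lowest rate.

Total debts = (1,665 + 395 + 45 + 60 + 35 + 185) = 2,385; DTI = 2,385/4,900 = 48.7%.
Reserves = 17,110/1,665 = 10.3 months.
Program A: score 817 ≥ 660; DTI 48.7% ≤ 50%; reserves 10.3 ≥ 9 mo → qualifies.
Program B: score 817 ≥ 660; DTI 48.7% > 45%; reserves 10.3 ≥ 4 mo → does not qualify.
Program C: score 817 ≥ 660; DTI 48.7% > 36% → does not qualify.

Program A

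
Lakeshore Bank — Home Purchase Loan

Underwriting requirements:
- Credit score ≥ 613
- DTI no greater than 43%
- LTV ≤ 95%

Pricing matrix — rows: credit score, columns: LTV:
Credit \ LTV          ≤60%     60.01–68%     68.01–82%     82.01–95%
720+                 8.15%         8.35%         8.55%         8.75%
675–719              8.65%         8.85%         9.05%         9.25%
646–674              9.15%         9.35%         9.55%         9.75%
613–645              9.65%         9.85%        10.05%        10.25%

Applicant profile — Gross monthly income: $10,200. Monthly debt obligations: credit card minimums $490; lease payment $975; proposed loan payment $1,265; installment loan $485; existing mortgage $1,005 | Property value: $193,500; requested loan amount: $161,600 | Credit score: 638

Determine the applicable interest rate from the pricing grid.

10.25%

Credit score 638 ≥ 613; Total monthly debts = (490 + 975 + 1,265 + 485 + 1,005) = 4,220. Debt-to-income = 4,220/10,200 = 41.4% — meets 43% limit
Loan-to-value = 161,600/193,500 = 83.5% — pass (95% max)
Score 638 is in the 613–645 band; LTV 83.5% is in the 82.01–95% band → 10.25%.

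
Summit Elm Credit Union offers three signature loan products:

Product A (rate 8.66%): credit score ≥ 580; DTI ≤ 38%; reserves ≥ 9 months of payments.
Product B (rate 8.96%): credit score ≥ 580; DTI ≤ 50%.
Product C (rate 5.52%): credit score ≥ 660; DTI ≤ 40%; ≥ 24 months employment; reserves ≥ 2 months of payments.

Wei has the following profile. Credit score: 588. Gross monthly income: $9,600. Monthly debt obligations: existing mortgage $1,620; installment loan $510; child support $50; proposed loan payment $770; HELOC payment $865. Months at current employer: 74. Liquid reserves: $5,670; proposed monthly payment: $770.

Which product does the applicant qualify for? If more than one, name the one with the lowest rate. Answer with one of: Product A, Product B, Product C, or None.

Total debts = (1,620 + 510 + 50 + 770 + 865) = 3,815; DTI = 3,815/9,600 = 39.7%.
Reserves = 5,670/770 = 7.4 months.
Product A: score 588 ≥ 580; DTI 39.7% > 38%; reserves 7.4 < 9 mo → does not qualify.
Product B: score 588 ≥ 580; DTI 39.7% ≤ 50% → qualifies.
Product C: score 588 < 660; DTI 39.7% ≤ 40%; employment 74 ≥ 24 mo; reserves 7.4 ≥ 2 mo → does not qualify.

Product B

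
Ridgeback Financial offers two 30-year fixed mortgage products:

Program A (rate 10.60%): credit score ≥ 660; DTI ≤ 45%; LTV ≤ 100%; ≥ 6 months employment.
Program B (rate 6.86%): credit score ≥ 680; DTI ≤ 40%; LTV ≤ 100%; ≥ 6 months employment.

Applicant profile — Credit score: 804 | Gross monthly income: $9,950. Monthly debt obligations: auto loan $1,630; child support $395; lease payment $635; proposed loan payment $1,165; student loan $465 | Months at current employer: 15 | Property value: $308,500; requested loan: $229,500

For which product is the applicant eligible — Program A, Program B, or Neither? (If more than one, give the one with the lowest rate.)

Program A

Total debts = (1,630 + 395 + 635 + 1,165 + 465) = 4,290; DTI = 4,290/9,950 = 43.1%.
LTV = 229,500/308,500 = 74.4%.
Program A: score 804 ≥ 660; DTI 43.1% ≤ 45%; LTV 74.4% ≤ 100%; employment 15 ≥ 6 mo → qualifies.
Program B: score 804 ≥ 680; DTI 43.1% > 40%; LTV 74.4% ≤ 100%; employment 15 ≥ 6 mo → does not qualify.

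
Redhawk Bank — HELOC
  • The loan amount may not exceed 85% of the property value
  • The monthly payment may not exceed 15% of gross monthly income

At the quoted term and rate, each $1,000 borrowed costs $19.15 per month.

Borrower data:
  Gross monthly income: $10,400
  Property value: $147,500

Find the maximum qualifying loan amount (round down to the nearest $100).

Payment cap: 15% × $10,400 = $1,560/month.
At $19.15 per $1,000, that supports 1,560/19.15 × 1,000 ≈ $81,462 → $81,400.
LTV cap: 85% × $147,500 = $125,375 → $125,300.
Binding constraint: payment-to-income.

$81,400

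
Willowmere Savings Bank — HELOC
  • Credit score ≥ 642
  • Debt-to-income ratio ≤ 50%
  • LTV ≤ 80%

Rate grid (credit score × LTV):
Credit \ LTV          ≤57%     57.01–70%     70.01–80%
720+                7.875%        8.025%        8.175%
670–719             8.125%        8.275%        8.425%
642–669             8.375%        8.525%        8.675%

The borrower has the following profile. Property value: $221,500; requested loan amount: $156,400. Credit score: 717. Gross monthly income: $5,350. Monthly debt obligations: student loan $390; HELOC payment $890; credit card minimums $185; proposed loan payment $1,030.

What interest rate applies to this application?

8.425%

Credit score 717 ≥ 642; Total monthly debts = (390 + 890 + 185 + 1,030) = 2,495. DTI = 2,495/5,350 = 46.6% ≤ 50%
LTV: 156,400 ÷ 221,500 = 70.6%, within 80% cap
Credit 717 → row 670–719; LTV 70.6% → column 70.01–80%. Grid cell → 8.425%.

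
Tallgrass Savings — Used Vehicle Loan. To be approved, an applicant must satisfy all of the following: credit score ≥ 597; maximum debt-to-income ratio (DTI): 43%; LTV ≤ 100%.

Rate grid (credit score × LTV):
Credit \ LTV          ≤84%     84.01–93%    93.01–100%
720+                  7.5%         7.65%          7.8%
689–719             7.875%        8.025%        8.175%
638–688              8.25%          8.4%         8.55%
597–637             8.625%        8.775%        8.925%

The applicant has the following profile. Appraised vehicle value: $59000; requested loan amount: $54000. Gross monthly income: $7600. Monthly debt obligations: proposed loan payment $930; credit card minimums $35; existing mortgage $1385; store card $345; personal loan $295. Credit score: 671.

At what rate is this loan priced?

Credit score 671 ≥ 597; Total monthly debts = (930 + 35 + 1,385 + 345 + 295) = 2,990. Debt-to-income = 2,990/7,600 = 39.3% — meets 43% limit
Loan-to-value = 54,000/59,000 = 91.5% — pass (100% max)
Credit 671 → row 638–688; LTV 91.5% → column 84.01–93%. Grid cell → 8.4%.

8.4%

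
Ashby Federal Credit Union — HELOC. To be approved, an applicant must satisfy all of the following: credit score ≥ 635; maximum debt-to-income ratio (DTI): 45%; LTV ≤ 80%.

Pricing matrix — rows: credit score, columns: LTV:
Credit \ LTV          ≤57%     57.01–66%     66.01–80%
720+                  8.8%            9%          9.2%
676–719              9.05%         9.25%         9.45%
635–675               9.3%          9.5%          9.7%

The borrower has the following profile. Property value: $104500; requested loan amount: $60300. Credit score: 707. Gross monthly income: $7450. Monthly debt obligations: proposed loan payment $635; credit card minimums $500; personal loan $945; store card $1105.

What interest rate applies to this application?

Credit score 707 ≥ 635; Total monthly debts = (635 + 500 + 945 + 1,105) = 3,185. Debt-to-income = 3,185/7,450 = 42.8% — meets 45% limit
LTV = 60,300/104,500 = 57.7% ≤ 80%
Credit 707 → row 676–719; LTV 57.7% → column 57.01–66%. Grid cell → 9.25%.

9.25%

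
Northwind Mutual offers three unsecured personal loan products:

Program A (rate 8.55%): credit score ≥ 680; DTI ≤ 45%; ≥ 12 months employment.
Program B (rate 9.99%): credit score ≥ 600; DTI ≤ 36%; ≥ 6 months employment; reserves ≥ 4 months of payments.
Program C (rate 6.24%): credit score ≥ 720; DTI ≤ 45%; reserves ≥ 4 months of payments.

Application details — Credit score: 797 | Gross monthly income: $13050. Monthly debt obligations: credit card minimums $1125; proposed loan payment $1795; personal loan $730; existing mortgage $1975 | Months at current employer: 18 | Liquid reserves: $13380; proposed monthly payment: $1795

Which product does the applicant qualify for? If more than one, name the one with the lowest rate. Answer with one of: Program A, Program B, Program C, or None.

Program C

Total debts = (1,125 + 1,795 + 730 + 1,975) = 5,625; DTI = 5,625/13,050 = 43.1%.
Reserves = 13,380/1,795 = 7.5 months.
Program A: score 797 ≥ 680; DTI 43.1% ≤ 45%; employment 18 ≥ 12 mo → qualifies.
Program B: score 797 ≥ 600; DTI 43.1% > 36%; employment 18 ≥ 6 mo; reserves 7.5 ≥ 4 mo → does not qualify.
Program C: score 797 ≥ 720; DTI 43.1% ≤ 45%; reserves 7.5 ≥ 4 mo → qualifies.
Qualifying: Program A, Program C. Lowest rate is 6.24% → Program C.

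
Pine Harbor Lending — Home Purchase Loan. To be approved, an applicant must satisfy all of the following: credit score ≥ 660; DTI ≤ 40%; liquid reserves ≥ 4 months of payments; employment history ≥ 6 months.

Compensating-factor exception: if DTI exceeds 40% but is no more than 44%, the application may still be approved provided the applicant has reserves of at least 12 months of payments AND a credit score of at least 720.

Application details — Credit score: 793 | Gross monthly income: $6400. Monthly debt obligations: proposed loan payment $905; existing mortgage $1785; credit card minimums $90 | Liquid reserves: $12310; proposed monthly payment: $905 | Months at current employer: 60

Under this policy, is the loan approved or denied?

Credit score 793 ≥ 660 (meets base)
Total debts = (905 + 1,785 + 90) = 2,780. DTI = 2,780/6,400 = 43.4% > 40% — standard DTI limit exceeded.
Reserves = 12,310/905 = 13.6 months ≥ 4
Employment 60 ≥ 6 months
DTI 43.4% is within the 40%–44% exception band; checking compensating factors.
Override check — reserves: 13.6 mo (ok); score: 793 (ok).
Both override conditions satisfied; DTI exception granted.

Approved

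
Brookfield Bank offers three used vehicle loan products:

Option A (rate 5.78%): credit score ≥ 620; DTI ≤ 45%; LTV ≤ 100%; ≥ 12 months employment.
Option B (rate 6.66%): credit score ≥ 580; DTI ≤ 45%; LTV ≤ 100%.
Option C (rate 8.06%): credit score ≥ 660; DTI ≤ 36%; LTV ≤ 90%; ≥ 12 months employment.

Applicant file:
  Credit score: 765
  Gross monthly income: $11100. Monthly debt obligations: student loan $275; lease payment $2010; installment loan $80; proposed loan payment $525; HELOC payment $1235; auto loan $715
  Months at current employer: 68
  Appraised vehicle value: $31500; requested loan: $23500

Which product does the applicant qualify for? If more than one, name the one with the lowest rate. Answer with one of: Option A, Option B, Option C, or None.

Option A

Total debts = (275 + 2,010 + 80 + 525 + 1,235 + 715) = 4,840; DTI = 4,840/11,100 = 43.6%.
LTV = 23,500/31,500 = 74.6%.
Option A: score 765 ≥ 620; DTI 43.6% ≤ 45%; LTV 74.6% ≤ 100%; employment 68 ≥ 12 mo → qualifies.
Option B: score 765 ≥ 580; DTI 43.6% ≤ 45%; LTV 74.6% ≤ 100% → qualifies.
Option C: score 765 ≥ 660; DTI 43.6% > 36%; LTV 74.6% ≤ 90%; employment 68 ≥ 12 mo → does not qualify.
Qualifying: Option A, Option B. Lowest rate is 5.78% → Option A.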